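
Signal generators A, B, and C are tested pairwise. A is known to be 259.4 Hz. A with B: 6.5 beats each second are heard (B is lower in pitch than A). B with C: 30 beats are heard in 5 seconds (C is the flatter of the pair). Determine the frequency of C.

246.9 Hz

B is below A, so f_B = 259.4 − 6.5 = 252.9 Hz.
B–C: Beat frequency = 30/5 = 6 Hz.
C is below B, so f_C = 252.9 − 6 = 246.9 Hz.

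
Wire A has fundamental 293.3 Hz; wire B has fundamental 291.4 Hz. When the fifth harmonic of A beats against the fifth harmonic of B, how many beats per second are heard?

9.5 Hz

Fifth harmonic of the first: 5·293.3 = 1466.5 Hz.
Fifth harmonic of the second: 5·291.4 = 1457.0 Hz.
f_beat = |1466.5 − 1457.0| = 9.5 Hz.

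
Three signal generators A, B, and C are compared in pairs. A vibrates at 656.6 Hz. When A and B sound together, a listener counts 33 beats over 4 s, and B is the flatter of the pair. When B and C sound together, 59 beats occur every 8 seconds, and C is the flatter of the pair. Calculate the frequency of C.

640.975 Hz

A–B: Beat frequency = 33/4 = 8.25 Hz.
B is below A, so f_B = 656.6 − 8.25 = 648.35 Hz.
B–C: Beat frequency = 59/8 = 7.375 Hz.
C is below B, so f_C = 648.35 − 7.375 = 640.975 Hz.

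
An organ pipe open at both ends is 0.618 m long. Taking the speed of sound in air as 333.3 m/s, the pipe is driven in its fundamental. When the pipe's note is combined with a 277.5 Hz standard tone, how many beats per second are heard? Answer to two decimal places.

Open pipe: f_n = n·v/(2L) = 1·333.3/(2·0.618) = 269.6602 Hz.
f_beat = |269.6602 − 277.5| = 7.84 Hz.

7.84 Hz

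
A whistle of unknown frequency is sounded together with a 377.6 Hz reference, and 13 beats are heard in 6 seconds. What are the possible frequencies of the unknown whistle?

375.4333 Hz or 379.7667 Hz

Beat frequency = 13/6 = 2.1667 Hz.
|f − 377.6| = 2.1667, so f = 377.6 ± 2.1667.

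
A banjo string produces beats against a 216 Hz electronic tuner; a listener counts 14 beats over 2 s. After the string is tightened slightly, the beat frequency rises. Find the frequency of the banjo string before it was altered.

223 Hz

Beat frequency = 14/2 = 7 Hz.
|f − 216| = 7, so the banjo string was at either 209 Hz or 223 Hz.
Increasing tension raises a string's frequency; the adjustment raises the banjo string's frequency.
The beat rate rose, so the adjustment moved the banjo string further from 216 Hz — it was already above the reference.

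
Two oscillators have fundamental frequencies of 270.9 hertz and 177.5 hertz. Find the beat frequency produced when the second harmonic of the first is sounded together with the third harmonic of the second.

9.3 Hz

Second harmonic of the first: 2·270.9 = 541.8 Hz.
Third harmonic of the second: 3·177.5 = 532.5 Hz.
f_beat = |541.8 − 532.5| = 9.3 Hz.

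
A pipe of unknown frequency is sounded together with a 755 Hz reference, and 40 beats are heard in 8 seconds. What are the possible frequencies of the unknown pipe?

750 Hz or 760 Hz

Beat frequency = 40/8 = 5 Hz.
|f − 755| = 5, so f = 755 ± 5.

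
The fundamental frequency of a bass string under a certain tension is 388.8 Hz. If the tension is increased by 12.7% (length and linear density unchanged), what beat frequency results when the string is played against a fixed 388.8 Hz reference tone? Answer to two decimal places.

For a string, f ∝ √T, so the new frequency is 388.8·√1.127 = 412.7511 Hz.
f_beat = |412.7511 − 388.8| = 23.95 Hz.

23.95 Hz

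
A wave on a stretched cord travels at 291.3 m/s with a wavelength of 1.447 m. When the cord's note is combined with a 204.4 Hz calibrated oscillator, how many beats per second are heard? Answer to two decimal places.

Source frequency f = v/λ = 291.3/1.447 = 201.3131 Hz.
f_beat = |201.3131 − 204.4| = 3.09 Hz.

3.09 Hz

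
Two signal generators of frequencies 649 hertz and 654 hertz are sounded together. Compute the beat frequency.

5 Hz

Beats arise from superposition of two nearby frequencies; the beat rate is |f₁ − f₂|.
|649 − 654| = 5 Hz.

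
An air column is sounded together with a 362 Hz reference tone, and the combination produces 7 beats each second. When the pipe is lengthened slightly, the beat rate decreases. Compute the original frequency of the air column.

369 Hz

|f − 362| = 7, so the air column was at either 355 Hz or 369 Hz.
A longer pipe has a lower fundamental; the adjustment lowers the air column's frequency.
The beat rate fell, so the adjustment moved the air column toward 362 Hz — it must have started above the reference.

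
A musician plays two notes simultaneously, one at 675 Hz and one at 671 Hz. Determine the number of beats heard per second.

Beats arise from superposition of two nearby frequencies; the beat rate is |f₁ − f₂|.
|675 − 671| = 4 Hz.

4 Hz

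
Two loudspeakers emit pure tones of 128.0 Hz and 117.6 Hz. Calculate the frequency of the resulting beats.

Beats arise from superposition of two nearby frequencies; the beat rate is |f₁ − f₂|.
|128.0 − 117.6| = 10.4 Hz.

10.4 Hz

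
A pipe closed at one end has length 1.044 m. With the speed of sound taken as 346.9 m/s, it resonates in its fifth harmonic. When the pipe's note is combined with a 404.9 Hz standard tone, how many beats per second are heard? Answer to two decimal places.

10.45 Hz

Closed pipe (odd harmonics): f_n = n·v/(4L) = 5·346.9/(4·1.044) = 415.3496 Hz.
f_beat = |415.3496 − 404.9| = 10.45 Hz.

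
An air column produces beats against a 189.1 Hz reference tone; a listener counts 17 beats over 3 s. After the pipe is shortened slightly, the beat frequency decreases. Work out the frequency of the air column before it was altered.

183.4333 Hz

Beat frequency = 17/3 = 5.6667 Hz.
|f − 189.1| = 5.6667, so the air column was at either 183.4333 Hz or 194.7667 Hz.
A shorter pipe has a higher fundamental; the adjustment raises the air column's frequency.
The beat rate fell, so the adjustment moved the air column toward 189.1 Hz — it must have started below the reference.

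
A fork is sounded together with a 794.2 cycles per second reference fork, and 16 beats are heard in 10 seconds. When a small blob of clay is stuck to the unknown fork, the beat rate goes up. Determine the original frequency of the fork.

Beat frequency = 16/10 = 1.6 Hz.
|f − 794.2| = 1.6, so the fork was at either 792.6 Hz or 795.8 Hz.
Adding mass to a fork lowers its frequency; the adjustment lowers the fork's frequency.
The beat rate rose, so the adjustment moved the fork further from 794.2 Hz — it was already below the reference.

792.6 Hz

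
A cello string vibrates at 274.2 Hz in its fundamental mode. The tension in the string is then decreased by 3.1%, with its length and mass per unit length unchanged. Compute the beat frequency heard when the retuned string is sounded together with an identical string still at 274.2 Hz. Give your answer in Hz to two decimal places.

For a string, f ∝ √T, so the new frequency is 274.2·√0.969 = 269.9164 Hz.
f_beat = |269.9164 − 274.2| = 4.28 Hz.

4.28 Hz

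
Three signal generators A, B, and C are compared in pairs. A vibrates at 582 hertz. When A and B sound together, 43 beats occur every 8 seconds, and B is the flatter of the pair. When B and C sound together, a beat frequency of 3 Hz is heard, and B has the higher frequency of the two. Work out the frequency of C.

A–B: Beat frequency = 43/8 = 5.375 Hz.
B is below A, so f_B = 582 − 5.375 = 576.625 Hz.
C is below B, so f_C = 576.625 − 3 = 573.625 Hz.

573.625 Hz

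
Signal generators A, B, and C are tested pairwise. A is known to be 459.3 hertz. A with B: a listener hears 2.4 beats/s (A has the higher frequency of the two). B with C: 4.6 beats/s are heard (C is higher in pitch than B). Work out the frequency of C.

461.5 Hz

B is below A, so f_B = 459.3 − 2.4 = 456.9 Hz.
C is above B, so f_C = 456.9 + 4.6 = 461.5 Hz.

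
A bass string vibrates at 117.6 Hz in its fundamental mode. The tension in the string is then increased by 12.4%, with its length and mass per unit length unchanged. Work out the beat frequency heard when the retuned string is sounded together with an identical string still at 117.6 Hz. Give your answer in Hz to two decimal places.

For a string, f ∝ √T, so the new frequency is 117.6·√1.124 = 124.6782 Hz.
f_beat = |124.6782 − 117.6| = 7.08 Hz.

7.08 Hz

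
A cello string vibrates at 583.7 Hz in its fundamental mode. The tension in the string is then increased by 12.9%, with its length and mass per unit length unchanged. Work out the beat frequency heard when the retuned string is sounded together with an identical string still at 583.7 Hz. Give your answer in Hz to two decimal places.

For a string, f ∝ √T, so the new frequency is 583.7·√1.129 = 620.2070 Hz.
f_beat = |620.2070 − 583.7| = 36.51 Hz.

36.51 Hz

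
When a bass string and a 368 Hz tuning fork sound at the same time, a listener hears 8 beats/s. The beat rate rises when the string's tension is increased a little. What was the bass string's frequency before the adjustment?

|f − 368| = 8, so the bass string was at either 360 Hz or 376 Hz.
Higher tension means higher frequency; the adjustment raises the bass string's frequency.
The beat rate rose, so the adjustment moved the bass string further from 368 Hz — it was already above the reference.

376 Hz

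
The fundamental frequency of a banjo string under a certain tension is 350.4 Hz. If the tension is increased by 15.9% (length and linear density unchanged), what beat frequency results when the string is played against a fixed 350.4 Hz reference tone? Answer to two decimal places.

For a string, f ∝ √T, so the new frequency is 350.4·√1.159 = 377.2296 Hz.
f_beat = |377.2296 − 350.4| = 26.83 Hz.

26.83 Hz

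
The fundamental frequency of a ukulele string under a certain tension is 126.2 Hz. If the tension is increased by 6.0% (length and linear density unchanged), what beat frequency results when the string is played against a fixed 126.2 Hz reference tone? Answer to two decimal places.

3.73 Hz

For a string, f ∝ √T, so the new frequency is 126.2·√1.060 = 129.9309 Hz.
f_beat = |129.9309 − 126.2| = 3.73 Hz.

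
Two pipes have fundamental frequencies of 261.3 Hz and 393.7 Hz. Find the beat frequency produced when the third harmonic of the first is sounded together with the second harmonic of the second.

3.5 Hz

Third harmonic of the first: 3·261.3 = 783.9 Hz.
Second harmonic of the second: 2·393.7 = 787.4 Hz.
f_beat = |783.9 − 787.4| = 3.5 Hz.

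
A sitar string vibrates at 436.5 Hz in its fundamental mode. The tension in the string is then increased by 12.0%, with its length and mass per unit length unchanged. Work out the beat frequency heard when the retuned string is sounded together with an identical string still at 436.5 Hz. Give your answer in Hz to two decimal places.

For a string, f ∝ √T, so the new frequency is 436.5·√1.120 = 461.9482 Hz.
f_beat = |461.9482 − 436.5| = 25.45 Hz.

25.45 Hz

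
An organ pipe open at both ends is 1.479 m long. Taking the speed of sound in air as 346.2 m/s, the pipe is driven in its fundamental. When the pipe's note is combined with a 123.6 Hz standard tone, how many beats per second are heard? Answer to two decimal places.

6.56 Hz

Open pipe: f_n = n·v/(2L) = 1·346.2/(2·1.479) = 117.0385 Hz.
f_beat = |117.0385 − 123.6| = 6.56 Hz.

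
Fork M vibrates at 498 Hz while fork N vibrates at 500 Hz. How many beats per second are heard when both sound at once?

2 Hz

f_beat = |f₁ − f₂|.
|498 − 500| = 2 Hz.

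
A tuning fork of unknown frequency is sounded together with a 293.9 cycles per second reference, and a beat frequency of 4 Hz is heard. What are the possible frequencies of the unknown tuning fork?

|f − 293.9| = 4, so f = 293.9 ± 4.

289.9 Hz or 297.9 Hz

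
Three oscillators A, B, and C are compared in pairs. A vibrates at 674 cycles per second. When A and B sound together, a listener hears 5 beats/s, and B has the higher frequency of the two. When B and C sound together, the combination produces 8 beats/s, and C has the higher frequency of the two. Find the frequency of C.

687 Hz

B is above A, so f_B = 674 + 5 = 679 Hz.
C is above B, so f_C = 679 + 8 = 687 Hz.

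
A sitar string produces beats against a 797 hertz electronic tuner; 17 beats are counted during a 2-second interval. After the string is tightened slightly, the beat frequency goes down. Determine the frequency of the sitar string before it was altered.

Beat frequency = 17/2 = 8.5 Hz.
|f − 797| = 8.5, so the sitar string was at either 788.5 Hz or 805.5 Hz.
Increasing tension raises a string's frequency; the adjustment raises the sitar string's frequency.
The beat rate fell, so the adjustment moved the sitar string toward 797 Hz — it must have started below the reference.

788.5 Hz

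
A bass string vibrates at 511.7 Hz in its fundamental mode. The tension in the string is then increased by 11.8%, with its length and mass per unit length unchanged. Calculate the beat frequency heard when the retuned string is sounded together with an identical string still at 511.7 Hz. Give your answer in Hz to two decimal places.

For a string, f ∝ √T, so the new frequency is 511.7·√1.118 = 541.0487 Hz.
f_beat = |541.0487 − 511.7| = 29.35 Hz.

29.35 Hz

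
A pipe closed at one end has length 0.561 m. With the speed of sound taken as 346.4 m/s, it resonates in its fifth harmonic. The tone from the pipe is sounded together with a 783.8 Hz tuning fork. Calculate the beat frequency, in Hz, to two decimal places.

11.96 Hz

Closed pipe (odd harmonics): f_n = n·v/(4L) = 5·346.4/(4·0.561) = 771.8360 Hz.
f_beat = |771.8360 − 783.8| = 11.96 Hz.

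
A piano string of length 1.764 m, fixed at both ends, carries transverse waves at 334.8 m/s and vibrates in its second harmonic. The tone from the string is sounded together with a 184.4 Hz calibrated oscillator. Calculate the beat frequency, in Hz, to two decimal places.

5.40 Hz

For a string fixed at both ends, f_n = n·v/(2L) = 2·334.8/(2·1.764) = 189.7959 Hz.
f_beat = |189.7959 − 184.4| = 5.40 Hz.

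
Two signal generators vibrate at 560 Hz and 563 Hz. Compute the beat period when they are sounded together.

0.333 s

f_beat = |560 − 563| = 3 Hz.
Beat period T = 1 / f_beat = 1 / 3 s.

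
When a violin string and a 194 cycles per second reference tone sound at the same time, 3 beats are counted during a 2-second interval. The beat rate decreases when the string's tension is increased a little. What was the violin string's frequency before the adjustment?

Beat frequency = 3/2 = 1.5 Hz.
|f − 194| = 1.5, so the violin string was at either 192.5 Hz or 195.5 Hz.
Higher tension means higher frequency; the adjustment raises the violin string's frequency.
The beat rate fell, so the adjustment moved the violin string toward 194 Hz — it must have started below the reference.

192.5 Hz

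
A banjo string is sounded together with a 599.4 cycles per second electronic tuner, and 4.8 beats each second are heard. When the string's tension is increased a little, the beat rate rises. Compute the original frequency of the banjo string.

|f − 599.4| = 4.8, so the banjo string was at either 594.6 Hz or 604.2 Hz.
Higher tension means higher frequency; the adjustment raises the banjo string's frequency.
The beat rate rose, so the adjustment moved the banjo string further from 599.4 Hz — it was already above the reference.

604.2 Hz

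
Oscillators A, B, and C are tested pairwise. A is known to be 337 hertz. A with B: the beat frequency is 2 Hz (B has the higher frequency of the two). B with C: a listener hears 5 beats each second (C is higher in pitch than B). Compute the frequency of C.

344 Hz

B is above A, so f_B = 337 + 2 = 339 Hz.
C is above B, so f_C = 339 + 5 = 344 Hz.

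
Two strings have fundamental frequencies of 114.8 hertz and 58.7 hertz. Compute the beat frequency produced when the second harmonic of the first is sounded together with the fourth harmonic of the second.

5.2 Hz

Second harmonic of the first: 2·114.8 = 229.6 Hz.
Fourth harmonic of the second: 4·58.7 = 234.8 Hz.
f_beat = |229.6 − 234.8| = 5.2 Hz.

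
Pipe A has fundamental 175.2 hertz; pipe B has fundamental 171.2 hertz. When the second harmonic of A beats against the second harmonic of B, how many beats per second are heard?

8.0 Hz

Second harmonic of the first: 2·175.2 = 350.4 Hz.
Second harmonic of the second: 2·171.2 = 342.4 Hz.
f_beat = |350.4 − 342.4| = 8.0 Hz.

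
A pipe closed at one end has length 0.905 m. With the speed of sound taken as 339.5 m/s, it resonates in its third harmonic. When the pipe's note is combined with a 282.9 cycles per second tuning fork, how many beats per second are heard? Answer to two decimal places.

1.55 Hz

Closed pipe (odd harmonics): f_n = n·v/(4L) = 3·339.5/(4·0.905) = 281.3536 Hz.
f_beat = |281.3536 − 282.9| = 1.55 Hz.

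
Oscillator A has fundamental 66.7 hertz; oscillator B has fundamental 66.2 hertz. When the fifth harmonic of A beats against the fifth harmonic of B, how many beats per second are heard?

2.5 Hz

Fifth harmonic of the first: 5·66.7 = 333.5 Hz.
Fifth harmonic of the second: 5·66.2 = 331.0 Hz.
f_beat = |333.5 − 331.0| = 2.5 Hz.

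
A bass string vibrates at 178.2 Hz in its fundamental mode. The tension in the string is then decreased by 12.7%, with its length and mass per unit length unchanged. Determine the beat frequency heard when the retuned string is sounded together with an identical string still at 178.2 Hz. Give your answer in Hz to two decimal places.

For a string, f ∝ √T, so the new frequency is 178.2·√0.873 = 166.5002 Hz.
f_beat = |166.5002 − 178.2| = 11.70 Hz.

11.70 Hz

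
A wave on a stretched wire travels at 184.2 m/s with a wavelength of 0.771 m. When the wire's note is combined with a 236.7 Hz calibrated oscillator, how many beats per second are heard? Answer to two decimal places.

Source frequency f = v/λ = 184.2/0.771 = 238.9105 Hz.
f_beat = |238.9105 − 236.7| = 2.21 Hz.

2.21 Hz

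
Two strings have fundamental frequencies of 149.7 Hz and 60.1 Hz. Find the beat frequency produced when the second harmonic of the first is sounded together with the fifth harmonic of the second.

1.1 Hz

Second harmonic of the first: 2·149.7 = 299.4 Hz.
Fifth harmonic of the second: 5·60.1 = 300.5 Hz.
f_beat = |299.4 − 300.5| = 1.1 Hz.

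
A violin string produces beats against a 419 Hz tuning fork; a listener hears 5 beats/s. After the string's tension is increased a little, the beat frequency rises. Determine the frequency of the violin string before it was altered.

|f − 419| = 5, so the violin string was at either 414 Hz or 424 Hz.
Higher tension means higher frequency; the adjustment raises the violin string's frequency.
The beat rate rose, so the adjustment moved the violin string further from 419 Hz — it was already above the reference.

424 Hz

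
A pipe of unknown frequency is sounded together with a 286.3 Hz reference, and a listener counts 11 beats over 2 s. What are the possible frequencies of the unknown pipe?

280.8 Hz or 291.8 Hz

Beat frequency = 11/2 = 5.5 Hz.
|f − 286.3| = 5.5, so f = 286.3 ± 5.5.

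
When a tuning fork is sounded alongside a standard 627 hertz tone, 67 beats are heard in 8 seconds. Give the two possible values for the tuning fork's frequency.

Beat frequency = 67/8 = 8.375 Hz.
|f − 627| = 8.375, so f = 627 ± 8.375.

618.625 Hz or 635.375 Hz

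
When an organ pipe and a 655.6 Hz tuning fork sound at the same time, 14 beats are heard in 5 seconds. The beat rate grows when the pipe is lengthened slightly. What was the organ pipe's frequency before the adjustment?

652.8 Hz

Beat frequency = 14/5 = 2.8 Hz.
|f − 655.6| = 2.8, so the organ pipe was at either 652.8 Hz or 658.4 Hz.
A longer pipe has a lower fundamental; the adjustment lowers the organ pipe's frequency.
The beat rate rose, so the adjustment moved the organ pipe further from 655.6 Hz — it was already below the reference.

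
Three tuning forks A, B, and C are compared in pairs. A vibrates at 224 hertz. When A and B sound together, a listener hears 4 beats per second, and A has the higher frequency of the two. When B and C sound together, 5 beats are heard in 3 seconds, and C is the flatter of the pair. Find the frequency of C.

B is below A, so f_B = 224 − 4 = 220 Hz.
B–C: Beat frequency = 5/3 = 1.6667 Hz.
C is below B, so f_C = 220 − 1.6667 = 218.3333 Hz.

218.3333 Hz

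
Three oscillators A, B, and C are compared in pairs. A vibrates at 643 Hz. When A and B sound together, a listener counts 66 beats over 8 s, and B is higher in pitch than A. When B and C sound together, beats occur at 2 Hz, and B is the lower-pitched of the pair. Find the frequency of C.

A–B: Beat frequency = 66/8 = 8.25 Hz.
B is above A, so f_B = 643 + 8.25 = 651.25 Hz.
C is above B, so f_C = 651.25 + 2 = 653.25 Hz.

653.25 Hz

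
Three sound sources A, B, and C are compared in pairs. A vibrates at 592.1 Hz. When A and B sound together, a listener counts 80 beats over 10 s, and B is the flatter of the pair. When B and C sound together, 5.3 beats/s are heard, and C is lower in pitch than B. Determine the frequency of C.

A–B: Beat frequency = 80/10 = 8 Hz.
B is below A, so f_B = 592.1 − 8 = 584.1 Hz.
C is below B, so f_C = 584.1 − 5.3 = 578.8 Hz.

578.8 Hz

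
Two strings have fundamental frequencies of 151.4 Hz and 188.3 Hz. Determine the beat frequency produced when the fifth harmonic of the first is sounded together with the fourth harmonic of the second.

3.8 Hz

Fifth harmonic of the first: 5·151.4 = 757.0 Hz.
Fourth harmonic of the second: 4·188.3 = 753.2 Hz.
f_beat = |757.0 − 753.2| = 3.8 Hz.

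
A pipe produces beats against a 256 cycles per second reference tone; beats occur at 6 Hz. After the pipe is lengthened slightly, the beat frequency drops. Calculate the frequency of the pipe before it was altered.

|f − 256| = 6, so the pipe was at either 250 Hz or 262 Hz.
A longer pipe has a lower fundamental; the adjustment lowers the pipe's frequency.
The beat rate fell, so the adjustment moved the pipe toward 256 Hz — it must have started above the reference.

262 Hz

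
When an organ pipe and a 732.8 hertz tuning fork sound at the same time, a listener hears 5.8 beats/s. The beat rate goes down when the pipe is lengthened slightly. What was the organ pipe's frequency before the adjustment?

|f − 732.8| = 5.8, so the organ pipe was at either 727 Hz or 738.6 Hz.
A longer pipe has a lower fundamental; the adjustment lowers the organ pipe's frequency.
The beat rate fell, so the adjustment moved the organ pipe toward 732.8 Hz — it must have started above the reference.

738.6 Hz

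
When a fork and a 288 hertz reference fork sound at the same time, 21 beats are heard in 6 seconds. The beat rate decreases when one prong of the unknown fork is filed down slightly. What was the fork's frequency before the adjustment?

284.5 Hz

Beat frequency = 21/6 = 3.5 Hz.
|f − 288| = 3.5, so the fork was at either 284.5 Hz or 291.5 Hz.
Filing a prong removes mass and raises the fork's frequency; the adjustment raises the fork's frequency.
The beat rate fell, so the adjustment moved the fork toward 288 Hz — it must have started below the reference.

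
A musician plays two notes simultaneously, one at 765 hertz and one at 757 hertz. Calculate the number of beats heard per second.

f_beat = |f₁ − f₂|.
|765 − 757| = 8 Hz.

8 Hz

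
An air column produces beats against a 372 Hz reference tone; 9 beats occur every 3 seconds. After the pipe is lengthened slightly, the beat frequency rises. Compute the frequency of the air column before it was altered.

369 Hz

Beat frequency = 9/3 = 3 Hz.
|f − 372| = 3, so the air column was at either 369 Hz or 375 Hz.
A longer pipe has a lower fundamental; the adjustment lowers the air column's frequency.
The beat rate rose, so the adjustment moved the air column further from 372 Hz — it was already below the reference.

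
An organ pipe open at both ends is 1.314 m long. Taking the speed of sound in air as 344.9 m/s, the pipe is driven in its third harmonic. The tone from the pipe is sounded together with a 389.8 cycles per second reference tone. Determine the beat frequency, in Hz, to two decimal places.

3.92 Hz

Open pipe: f_n = n·v/(2L) = 3·344.9/(2·1.314) = 393.7215 Hz.
f_beat = |393.7215 − 389.8| = 3.92 Hz.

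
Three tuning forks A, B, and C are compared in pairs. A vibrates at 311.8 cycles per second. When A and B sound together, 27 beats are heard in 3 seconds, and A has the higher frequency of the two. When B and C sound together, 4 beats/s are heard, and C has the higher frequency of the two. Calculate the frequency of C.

A–B: Beat frequency = 27/3 = 9 Hz.
B is below A, so f_B = 311.8 − 9 = 302.8 Hz.
C is above B, so f_C = 302.8 + 4 = 306.8 Hz.

306.8 Hz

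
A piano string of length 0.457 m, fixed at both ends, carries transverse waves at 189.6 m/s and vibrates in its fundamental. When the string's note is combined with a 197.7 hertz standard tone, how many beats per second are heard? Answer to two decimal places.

9.74 Hz

For a string fixed at both ends, f_n = n·v/(2L) = 1·189.6/(2·0.457) = 207.4398 Hz.
f_beat = |207.4398 − 197.7| = 9.74 Hz.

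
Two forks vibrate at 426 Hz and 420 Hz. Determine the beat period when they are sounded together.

0.167 s

f_beat = |426 − 420| = 6 Hz.
Beat period T = 1 / f_beat = 1 / 6 s.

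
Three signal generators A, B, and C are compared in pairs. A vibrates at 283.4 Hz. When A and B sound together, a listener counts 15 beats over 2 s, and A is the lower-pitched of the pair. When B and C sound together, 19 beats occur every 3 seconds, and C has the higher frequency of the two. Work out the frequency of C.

297.2333 Hz

A–B: Beat frequency = 15/2 = 7.5 Hz.
B is above A, so f_B = 283.4 + 7.5 = 290.9 Hz.
B–C: Beat frequency = 19/3 = 6.3333 Hz.
C is above B, so f_C = 290.9 + 6.3333 = 297.2333 Hz.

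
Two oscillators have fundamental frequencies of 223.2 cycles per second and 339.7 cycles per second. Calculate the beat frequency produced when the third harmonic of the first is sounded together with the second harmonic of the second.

9.8 Hz

Third harmonic of the first: 3·223.2 = 669.6 Hz.
Second harmonic of the second: 2·339.7 = 679.4 Hz.
f_beat = |669.6 − 679.4| = 9.8 Hz.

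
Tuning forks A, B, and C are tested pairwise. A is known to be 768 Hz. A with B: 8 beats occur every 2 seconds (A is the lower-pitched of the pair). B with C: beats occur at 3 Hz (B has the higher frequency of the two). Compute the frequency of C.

769 Hz

A–B: Beat frequency = 8/2 = 4 Hz.
B is above A, so f_B = 768 + 4 = 772 Hz.
C is below B, so f_C = 772 − 3 = 769 Hz.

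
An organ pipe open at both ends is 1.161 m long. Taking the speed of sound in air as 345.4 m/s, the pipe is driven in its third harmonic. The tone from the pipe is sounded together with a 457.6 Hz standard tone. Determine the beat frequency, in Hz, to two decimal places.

Open pipe: f_n = n·v/(2L) = 3·345.4/(2·1.161) = 446.2532 Hz.
f_beat = |446.2532 − 457.6| = 11.35 Hz.

11.35 Hz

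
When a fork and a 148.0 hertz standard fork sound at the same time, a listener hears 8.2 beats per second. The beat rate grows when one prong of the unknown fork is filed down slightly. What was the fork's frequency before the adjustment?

|f − 148.0| = 8.2, so the fork was at either 139.8 Hz or 156.2 Hz.
Filing a prong removes mass and raises the fork's frequency; the adjustment raises the fork's frequency.
The beat rate rose, so the adjustment moved the fork further from 148.0 Hz — it was already above the reference.

156.2 Hz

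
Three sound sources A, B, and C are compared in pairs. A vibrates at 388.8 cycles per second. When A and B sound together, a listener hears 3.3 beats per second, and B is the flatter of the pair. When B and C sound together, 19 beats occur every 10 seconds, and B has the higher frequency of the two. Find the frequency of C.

383.6 Hz

B is below A, so f_B = 388.8 − 3.3 = 385.5 Hz.
B–C: Beat frequency = 19/10 = 1.9 Hz.
C is below B, so f_C = 385.5 − 1.9 = 383.6 Hz.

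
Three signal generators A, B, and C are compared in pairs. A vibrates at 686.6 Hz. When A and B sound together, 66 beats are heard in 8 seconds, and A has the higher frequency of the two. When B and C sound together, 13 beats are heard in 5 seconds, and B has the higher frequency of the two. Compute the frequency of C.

A–B: Beat frequency = 66/8 = 8.25 Hz.
B is below A, so f_B = 686.6 − 8.25 = 678.35 Hz.
B–C: Beat frequency = 13/5 = 2.6 Hz.
C is below B, so f_C = 678.35 − 2.6 = 675.75 Hz.

675.75 Hz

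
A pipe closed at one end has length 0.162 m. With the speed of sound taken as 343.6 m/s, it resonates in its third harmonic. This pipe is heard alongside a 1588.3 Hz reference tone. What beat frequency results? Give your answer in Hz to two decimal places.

Closed pipe (odd harmonics): f_n = n·v/(4L) = 3·343.6/(4·0.162) = 1590.7407 Hz.
f_beat = |1590.7407 − 1588.3| = 2.44 Hz.

2.44 Hz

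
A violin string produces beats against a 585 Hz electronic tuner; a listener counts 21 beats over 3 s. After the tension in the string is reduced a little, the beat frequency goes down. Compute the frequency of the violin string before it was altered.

592 Hz

Beat frequency = 21/3 = 7 Hz.
|f − 585| = 7, so the violin string was at either 578 Hz or 592 Hz.
Lower tension means lower frequency; the adjustment lowers the violin string's frequency.
The beat rate fell, so the adjustment moved the violin string toward 585 Hz — it must have started above the reference.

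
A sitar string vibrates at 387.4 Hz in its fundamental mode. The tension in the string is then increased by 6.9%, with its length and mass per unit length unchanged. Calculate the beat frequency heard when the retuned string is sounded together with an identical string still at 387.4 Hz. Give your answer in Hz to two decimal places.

13.14 Hz

For a string, f ∝ √T, so the new frequency is 387.4·√1.069 = 400.5424 Hz.
f_beat = |400.5424 − 387.4| = 13.14 Hz.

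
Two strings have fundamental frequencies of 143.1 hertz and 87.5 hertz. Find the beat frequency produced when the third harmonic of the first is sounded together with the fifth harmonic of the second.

Third harmonic of the first: 3·143.1 = 429.3 Hz.
Fifth harmonic of the second: 5·87.5 = 437.5 Hz.
f_beat = |429.3 − 437.5| = 8.2 Hz.

8.2 Hz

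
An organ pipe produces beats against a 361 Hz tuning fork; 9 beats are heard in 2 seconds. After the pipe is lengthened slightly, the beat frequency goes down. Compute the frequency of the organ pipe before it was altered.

365.5 Hz

Beat frequency = 9/2 = 4.5 Hz.
|f − 361| = 4.5, so the organ pipe was at either 356.5 Hz or 365.5 Hz.
A longer pipe has a lower fundamental; the adjustment lowers the organ pipe's frequency.
The beat rate fell, so the adjustment moved the organ pipe toward 361 Hz — it must have started above the reference.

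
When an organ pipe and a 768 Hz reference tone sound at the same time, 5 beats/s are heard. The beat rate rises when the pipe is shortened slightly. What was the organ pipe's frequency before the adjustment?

|f − 768| = 5, so the organ pipe was at either 763 Hz or 773 Hz.
A shorter pipe has a higher fundamental; the adjustment raises the organ pipe's frequency.
The beat rate rose, so the adjustment moved the organ pipe further from 768 Hz — it was already above the reference.

773 Hz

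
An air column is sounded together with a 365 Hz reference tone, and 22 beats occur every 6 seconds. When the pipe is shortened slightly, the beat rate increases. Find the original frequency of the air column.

Beat frequency = 22/6 = 3.6667 Hz.
|f − 365| = 3.6667, so the air column was at either 361.3333 Hz or 368.6667 Hz.
A shorter pipe has a higher fundamental; the adjustment raises the air column's frequency.
The beat rate rose, so the adjustment moved the air column further from 365 Hz — it was already above the reference.

368.6667 Hz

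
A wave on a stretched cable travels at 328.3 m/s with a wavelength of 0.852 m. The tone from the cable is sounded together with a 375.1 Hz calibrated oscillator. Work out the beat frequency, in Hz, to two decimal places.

Source frequency f = v/λ = 328.3/0.852 = 385.3286 Hz.
f_beat = |385.3286 − 375.1| = 10.23 Hz.

10.23 Hz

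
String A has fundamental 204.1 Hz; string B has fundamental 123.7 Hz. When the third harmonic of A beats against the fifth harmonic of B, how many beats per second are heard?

6.2 Hz

Third harmonic of the first: 3·204.1 = 612.3 Hz.
Fifth harmonic of the second: 5·123.7 = 618.5 Hz.
f_beat = |612.3 − 618.5| = 6.2 Hz.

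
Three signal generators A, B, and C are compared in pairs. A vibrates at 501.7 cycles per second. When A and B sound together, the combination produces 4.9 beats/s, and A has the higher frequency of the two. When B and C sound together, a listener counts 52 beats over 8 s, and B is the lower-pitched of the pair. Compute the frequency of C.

503.3 Hz

B is below A, so f_B = 501.7 − 4.9 = 496.8 Hz.
B–C: Beat frequency = 52/8 = 6.5 Hz.
C is above B, so f_C = 496.8 + 6.5 = 503.3 Hz.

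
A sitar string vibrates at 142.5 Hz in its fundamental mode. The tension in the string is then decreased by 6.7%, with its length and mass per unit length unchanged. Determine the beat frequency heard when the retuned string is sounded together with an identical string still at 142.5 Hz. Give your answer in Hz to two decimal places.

For a string, f ∝ √T, so the new frequency is 142.5·√0.933 = 137.6435 Hz.
f_beat = |137.6435 − 142.5| = 4.86 Hz.

4.86 Hz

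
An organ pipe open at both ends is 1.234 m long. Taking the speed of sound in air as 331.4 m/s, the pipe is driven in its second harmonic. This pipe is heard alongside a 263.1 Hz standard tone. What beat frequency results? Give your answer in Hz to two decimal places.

5.46 Hz

Open pipe: f_n = n·v/(2L) = 2·331.4/(2·1.234) = 268.5575 Hz.
f_beat = |268.5575 − 263.1| = 5.46 Hz.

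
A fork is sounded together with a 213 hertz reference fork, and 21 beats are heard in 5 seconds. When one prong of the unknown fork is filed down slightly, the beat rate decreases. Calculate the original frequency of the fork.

Beat frequency = 21/5 = 4.2 Hz.
|f − 213| = 4.2, so the fork was at either 208.8 Hz or 217.2 Hz.
Filing a prong removes mass and raises the fork's frequency; the adjustment raises the fork's frequency.
The beat rate fell, so the adjustment moved the fork toward 213 Hz — it must have started below the reference.

208.8 Hz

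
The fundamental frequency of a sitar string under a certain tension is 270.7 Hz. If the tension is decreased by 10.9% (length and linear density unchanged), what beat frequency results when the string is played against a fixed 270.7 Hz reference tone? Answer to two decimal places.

15.18 Hz

For a string, f ∝ √T, so the new frequency is 270.7·√0.891 = 255.5213 Hz.
f_beat = |255.5213 − 270.7| = 15.18 Hz.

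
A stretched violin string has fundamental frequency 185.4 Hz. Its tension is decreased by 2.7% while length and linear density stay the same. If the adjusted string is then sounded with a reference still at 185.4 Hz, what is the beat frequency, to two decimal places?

For a string, f ∝ √T, so the new frequency is 185.4·√0.973 = 182.8800 Hz.
f_beat = |182.8800 − 185.4| = 2.52 Hz.

2.52 Hz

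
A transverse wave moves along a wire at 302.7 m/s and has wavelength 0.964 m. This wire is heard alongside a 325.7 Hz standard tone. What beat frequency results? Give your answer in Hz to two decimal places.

Source frequency f = v/λ = 302.7/0.964 = 314.0041 Hz.
f_beat = |314.0041 − 325.7| = 11.70 Hz.

11.70 Hz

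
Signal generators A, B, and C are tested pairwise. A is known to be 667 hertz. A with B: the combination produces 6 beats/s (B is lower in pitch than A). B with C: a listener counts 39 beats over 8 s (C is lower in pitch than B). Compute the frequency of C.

656.125 Hz

B is below A, so f_B = 667 − 6 = 661 Hz.
B–C: Beat frequency = 39/8 = 4.875 Hz.
C is below B, so f_C = 661 − 4.875 = 656.125 Hz.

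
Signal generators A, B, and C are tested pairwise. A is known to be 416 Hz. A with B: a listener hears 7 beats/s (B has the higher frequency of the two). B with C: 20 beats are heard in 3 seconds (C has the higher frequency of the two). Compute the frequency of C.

429.6667 Hz

B is above A, so f_B = 416 + 7 = 423 Hz.
B–C: Beat frequency = 20/3 = 6.6667 Hz.
C is above B, so f_C = 423 + 6.6667 = 429.6667 Hz.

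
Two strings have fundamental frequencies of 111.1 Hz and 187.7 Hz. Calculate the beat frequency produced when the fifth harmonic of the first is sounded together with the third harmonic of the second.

7.6 Hz

Fifth harmonic of the first: 5·111.1 = 555.5 Hz.
Third harmonic of the second: 3·187.7 = 563.1 Hz.
f_beat = |555.5 − 563.1| = 7.6 Hz.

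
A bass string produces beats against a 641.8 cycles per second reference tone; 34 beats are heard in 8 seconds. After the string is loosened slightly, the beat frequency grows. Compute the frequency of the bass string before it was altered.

637.55 Hz

Beat frequency = 34/8 = 4.25 Hz.
|f − 641.8| = 4.25, so the bass string was at either 637.55 Hz or 646.05 Hz.
Reducing tension lowers a string's frequency; the adjustment lowers the bass string's frequency.
The beat rate rose, so the adjustment moved the bass string further from 641.8 Hz — it was already below the reference.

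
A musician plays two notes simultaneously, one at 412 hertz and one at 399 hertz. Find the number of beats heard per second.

13 Hz

Beats arise from superposition of two nearby frequencies; the beat rate is |f₁ − f₂|.
|412 − 399| = 13 Hz.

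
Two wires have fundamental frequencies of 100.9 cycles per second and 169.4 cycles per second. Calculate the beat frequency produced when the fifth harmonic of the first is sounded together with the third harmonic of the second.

3.7 Hz

Fifth harmonic of the first: 5·100.9 = 504.5 Hz.
Third harmonic of the second: 3·169.4 = 508.2 Hz.
f_beat = |504.5 − 508.2| = 3.7 Hz.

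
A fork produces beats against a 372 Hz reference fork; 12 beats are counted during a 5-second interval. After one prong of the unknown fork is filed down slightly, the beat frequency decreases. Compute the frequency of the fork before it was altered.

Beat frequency = 12/5 = 2.4 Hz.
|f − 372| = 2.4, so the fork was at either 369.6 Hz or 374.4 Hz.
Filing a prong removes mass and raises the fork's frequency; the adjustment raises the fork's frequency.
The beat rate fell, so the adjustment moved the fork toward 372 Hz — it must have started below the reference.

369.6 Hz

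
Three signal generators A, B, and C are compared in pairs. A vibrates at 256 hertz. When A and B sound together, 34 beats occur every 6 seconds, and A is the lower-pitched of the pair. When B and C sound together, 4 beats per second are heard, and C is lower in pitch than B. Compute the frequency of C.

257.6667 Hz

A–B: Beat frequency = 34/6 = 5.6667 Hz.
B is above A, so f_B = 256 + 5.6667 = 261.6667 Hz.
C is below B, so f_C = 261.6667 − 4 = 257.6667 Hz.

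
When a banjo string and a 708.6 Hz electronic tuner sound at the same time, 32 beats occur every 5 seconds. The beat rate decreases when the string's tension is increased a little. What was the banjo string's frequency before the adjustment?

702.2 Hz

Beat frequency = 32/5 = 6.4 Hz.
|f − 708.6| = 6.4, so the banjo string was at either 702.2 Hz or 715 Hz.
Higher tension means higher frequency; the adjustment raises the banjo string's frequency.
The beat rate fell, so the adjustment moved the banjo string toward 708.6 Hz — it must have started below the reference.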